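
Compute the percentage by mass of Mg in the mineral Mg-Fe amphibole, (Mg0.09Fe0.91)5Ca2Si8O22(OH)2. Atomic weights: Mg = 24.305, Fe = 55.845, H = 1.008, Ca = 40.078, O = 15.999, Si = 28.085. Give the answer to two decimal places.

1.14 wt%

Formula mass = 0.45·24.305 + 4.55·55.845 + 2·40.078 + 8·28.085 + 24·15.999 + 2·1.008 = 955.860 g/mol, of which 10.937 g is Mg.
So Mg makes up 10.937/955.860 = 0.0114 of the mass, i.e. 1.14%.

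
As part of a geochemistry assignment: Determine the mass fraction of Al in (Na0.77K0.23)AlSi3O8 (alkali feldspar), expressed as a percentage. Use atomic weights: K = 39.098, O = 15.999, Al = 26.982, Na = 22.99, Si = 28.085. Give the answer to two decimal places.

Molar mass of (Na0.77K0.23)AlSi3O8: 0.77*22.99 + 0.23*39.098 + 1*26.982 + 3*28.085 + 8*15.999 = 265.924 g/mol.
Mass of Al per formula unit: 1 × 26.982 = 26.982 g.
Weight fraction Al = 26.982 / 265.924 = 0.1015.

10.15 mass %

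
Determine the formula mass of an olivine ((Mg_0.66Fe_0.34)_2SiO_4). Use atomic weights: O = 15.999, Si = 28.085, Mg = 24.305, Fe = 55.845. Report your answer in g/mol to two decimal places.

M = 1.32·24.305 + 0.68·55.845 + 1·28.085 + 4·15.999

162.14 g/mol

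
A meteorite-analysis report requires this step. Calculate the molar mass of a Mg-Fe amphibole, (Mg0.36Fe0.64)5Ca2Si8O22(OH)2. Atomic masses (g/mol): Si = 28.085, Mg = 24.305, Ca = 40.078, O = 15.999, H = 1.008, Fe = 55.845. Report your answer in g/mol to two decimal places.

913.28 g/mol

Mg: 1.80 × 24.305 = 43.7490
Fe: 3.20 × 55.845 = 178.7040
Ca: 2 × 40.078 = 80.1560
Si: 8 × 28.085 = 224.6800
O: 24 × 15.999 = 383.9760
H: 2 × 1.008 = 2.0160
Summing the contributions gives the formula mass.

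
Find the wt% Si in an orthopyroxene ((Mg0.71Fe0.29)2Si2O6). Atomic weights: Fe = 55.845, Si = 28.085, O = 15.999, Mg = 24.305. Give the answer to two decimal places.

M((Mg0.71Fe0.29)2Si2O6) = 219.067 g/mol.
Si contributes 2 × 28.085 = 56.170 g per mole.
56.170/219.067 = 0.2564 → 25.64%.

25.64 mass %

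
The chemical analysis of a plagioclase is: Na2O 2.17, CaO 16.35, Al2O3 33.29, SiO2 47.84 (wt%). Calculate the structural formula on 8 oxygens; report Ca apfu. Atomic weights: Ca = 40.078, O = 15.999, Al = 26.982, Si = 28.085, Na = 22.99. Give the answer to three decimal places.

0.805 Ca apfu

Na2O (M=61.979): mol = 0.03501; Na = 0.07002, O = 0.03501.
CaO (M=56.077): mol = 0.29156; Ca = 0.29156, O = 0.29156.
Al2O3 (M=101.961): mol = 0.32650; Al = 0.65300, O = 0.97950.
SiO2 (M=60.083): mol = 0.79623; Si = 0.79623, O = 1.59246.
ΣO = 2.89853; factor = 8/ΣO = 2.76002.
Ca apfu = 0.29156 × 2.76002 = 0.805.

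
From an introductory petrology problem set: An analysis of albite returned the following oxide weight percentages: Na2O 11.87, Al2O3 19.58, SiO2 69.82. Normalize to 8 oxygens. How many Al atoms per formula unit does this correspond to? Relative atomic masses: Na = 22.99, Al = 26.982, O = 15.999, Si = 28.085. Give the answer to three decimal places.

0.994 Al apfu

Na2O: 11.87/61.979 = 0.19152 mol → 0.38304 mol Na, 0.19152 mol O.
Al2O3: 19.58/101.961 = 0.19203 mol → 0.38406 mol Al, 0.57609 mol O.
SiO2: 69.82/60.083 = 1.16206 mol → 1.16206 mol Si, 2.32412 mol O.
Total oxygen = 3.09173 mol. Normalization factor = 8/3.09173 = 2.58755.
Al per 8 O = 0.38406 × 2.58755 = 0.994.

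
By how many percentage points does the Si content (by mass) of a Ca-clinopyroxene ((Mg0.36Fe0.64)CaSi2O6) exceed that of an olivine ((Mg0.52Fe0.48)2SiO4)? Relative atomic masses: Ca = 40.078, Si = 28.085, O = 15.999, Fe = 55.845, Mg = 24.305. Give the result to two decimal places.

M((Mg0.36Fe0.64)CaSi2O6) = 236.733 g/mol, so wt% Si = 56.170/236.733 × 100 = 23.73%.
M((Mg0.52Fe0.48)2SiO4) = 170.969 g/mol, so wt% Si = 28.085/170.969 × 100 = 16.43%.
23.73 − 16.43 = 7.30 pp.

7.30 percentage points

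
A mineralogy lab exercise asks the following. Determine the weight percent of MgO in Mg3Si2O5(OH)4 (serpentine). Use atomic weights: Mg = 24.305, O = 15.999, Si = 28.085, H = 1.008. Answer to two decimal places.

Molar mass of Mg3Si2O5(OH)4 = 3*24.305 + 2*28.085 + 9*15.999 + 4*1.008 = 277.108 g/mol.
Each formula unit contains 3 Mg, equivalent to 3/1 = 3.0000 mol MgO.
M(MgO) = 1×24.305 + 1×15.999 = 40.304 g/mol.
Mass of MgO per formula unit = 3.0000 × 40.304 = 120.912 g.
MgO wt% = 120.912 / 277.108 × 100 = 43.63%.

43.63 wt%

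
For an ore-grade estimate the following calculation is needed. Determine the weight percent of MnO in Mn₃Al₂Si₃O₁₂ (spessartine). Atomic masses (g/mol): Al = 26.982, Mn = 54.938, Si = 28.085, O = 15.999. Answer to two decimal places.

42.99 wt%

M(Mn₃Al₂Si₃O₁₂) = 495.021 g/mol; M(MnO) = 70.937 g/mol.
Moles MnO per formula unit = 3 Mn ÷ 1 = 3.0000.
MnO fraction = (3.0000 × 70.937) / 495.021 = 212.811/495.021 = 0.4299.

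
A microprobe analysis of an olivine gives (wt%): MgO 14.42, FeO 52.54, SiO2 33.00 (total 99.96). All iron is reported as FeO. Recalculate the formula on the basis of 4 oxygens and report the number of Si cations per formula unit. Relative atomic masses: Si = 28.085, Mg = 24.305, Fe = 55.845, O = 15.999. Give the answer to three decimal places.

14.42 wt% MgO ÷ 40.304 g/mol = 0.35778 mol, giving 0.35778 Mg and 0.35778 O.
52.54 wt% FeO ÷ 71.844 g/mol = 0.73131 mol, giving 0.73131 Fe and 0.73131 O.
33.00 wt% SiO2 ÷ 60.083 g/mol = 0.54924 mol, giving 0.54924 Si and 1.09848 O.
Oxygen sums to 2.18757; scaling by 4/2.18757 = 1.82851 puts the formula on 4 O.
Si: 0.54924 × 1.82851 = 1.004 atoms per formula unit.

1.004 Si apfu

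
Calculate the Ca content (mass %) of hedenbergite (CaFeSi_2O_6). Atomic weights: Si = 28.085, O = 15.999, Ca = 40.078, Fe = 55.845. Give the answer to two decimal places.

Molar mass of CaFeSi_2O_6: 1×40.078 + 1×55.845 + 2×28.085 + 6×15.999 = 248.087 g/mol.
Mass of Ca per formula unit: 1 × 40.078 = 40.078 g.
Weight fraction Ca = 40.078 / 248.087 = 0.1615.

16.15 mass %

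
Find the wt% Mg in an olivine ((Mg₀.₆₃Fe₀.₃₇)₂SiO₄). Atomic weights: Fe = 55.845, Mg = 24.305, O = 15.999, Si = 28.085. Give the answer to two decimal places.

18.67 weight percent

Molar mass of (Mg₀.₆₃Fe₀.₃₇)₂SiO₄: 1.26*24.305 + 0.74*55.845 + 1*28.085 + 4*15.999 = 164.031 g/mol.
Mass of Mg per formula unit: 1.26 × 24.305 = 30.624 g.
Weight fraction Mg = 30.624 / 164.031 = 0.1867.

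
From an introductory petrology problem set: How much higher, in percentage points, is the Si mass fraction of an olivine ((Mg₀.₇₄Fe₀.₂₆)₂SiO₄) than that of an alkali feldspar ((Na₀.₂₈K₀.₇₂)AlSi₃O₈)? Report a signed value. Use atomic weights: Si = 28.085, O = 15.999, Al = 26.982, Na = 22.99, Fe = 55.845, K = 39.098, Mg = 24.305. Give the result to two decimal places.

-12.89 percentage points

First mineral: 28.085 g Si in 157.092 g formula = 17.88 wt% Si.
Second mineral: 84.255 g Si in 273.817 g formula = 30.77 wt% Si.
17.88% − 30.77% gives a difference of -12.89 percentage points.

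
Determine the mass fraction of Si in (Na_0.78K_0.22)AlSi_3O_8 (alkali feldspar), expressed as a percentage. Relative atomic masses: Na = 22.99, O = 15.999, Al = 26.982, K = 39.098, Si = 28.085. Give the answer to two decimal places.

31.70 weight percent

M((Na_0.78K_0.22)AlSi_3O_8) = 265.763 g/mol.
Si contributes 3 × 28.085 = 84.255 g per mole.
84.255/265.763 = 0.3170 → 31.70%.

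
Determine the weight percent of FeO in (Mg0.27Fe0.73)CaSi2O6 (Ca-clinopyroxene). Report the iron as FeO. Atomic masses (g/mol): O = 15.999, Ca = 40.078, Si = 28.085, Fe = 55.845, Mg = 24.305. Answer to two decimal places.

21.89 wt%

Molar mass of (Mg0.27Fe0.73)CaSi2O6 = 0.27*24.305 + 0.73*55.845 + 1*40.078 + 2*28.085 + 6*15.999 = 239.571 g/mol.
Each formula unit contains 0.73 Fe, equivalent to 0.73/1 = 0.7300 mol FeO.
M(FeO) = 1×55.845 + 1×15.999 = 71.844 g/mol.
Mass of FeO per formula unit = 0.7300 × 71.844 = 52.446 g.
FeO wt% = 52.446 / 239.571 × 100 = 21.89%.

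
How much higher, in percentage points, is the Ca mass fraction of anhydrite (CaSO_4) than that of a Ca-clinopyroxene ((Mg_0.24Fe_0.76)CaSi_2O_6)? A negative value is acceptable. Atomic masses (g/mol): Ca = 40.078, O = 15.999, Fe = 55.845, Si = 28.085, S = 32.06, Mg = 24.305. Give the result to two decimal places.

12.78 percentage points

Ca in CaSO_4: molar mass 136.134 g/mol; 1×40.078 = 40.078 g → 29.44 wt%.
Ca in (Mg_0.24Fe_0.76)CaSi_2O_6: molar mass 240.517 g/mol; 1×40.078 = 40.078 g → 16.66 wt%.
Difference = 29.44 − 16.66 = 12.78 percentage points.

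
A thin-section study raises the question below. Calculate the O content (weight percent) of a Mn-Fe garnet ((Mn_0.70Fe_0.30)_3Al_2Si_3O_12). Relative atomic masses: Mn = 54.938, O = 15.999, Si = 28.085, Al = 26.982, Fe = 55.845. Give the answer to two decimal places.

38.72 weight percent

Molar mass of (Mn_0.70Fe_0.30)_3Al_2Si_3O_12: 2.10*54.938 + 0.90*55.845 + 2*26.982 + 3*28.085 + 12*15.999 = 495.837 g/mol.
Mass of O per formula unit: 12 × 15.999 = 191.988 g.
Weight fraction O = 191.988 / 495.837 = 0.3872.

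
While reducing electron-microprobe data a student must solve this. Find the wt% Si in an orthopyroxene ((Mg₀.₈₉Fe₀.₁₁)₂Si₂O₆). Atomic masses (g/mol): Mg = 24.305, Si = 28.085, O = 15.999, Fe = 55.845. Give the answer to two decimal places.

27.04 mass %

Formula mass = 1.78×24.305 + 0.22×55.845 + 2×28.085 + 6×15.999 = 207.713 g/mol, of which 56.170 g is Si.
So Si makes up 56.170/207.713 = 0.2704 of the mass, i.e. 27.04%.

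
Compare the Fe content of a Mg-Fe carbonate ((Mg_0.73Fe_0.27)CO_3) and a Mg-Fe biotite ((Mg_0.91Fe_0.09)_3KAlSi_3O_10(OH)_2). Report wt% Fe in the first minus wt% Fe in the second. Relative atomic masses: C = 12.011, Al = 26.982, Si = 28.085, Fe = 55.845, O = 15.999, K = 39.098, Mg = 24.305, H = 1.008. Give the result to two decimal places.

First mineral: 15.078 g Fe in 92.829 g formula = 16.24 wt% Fe.
Second mineral: 15.078 g Fe in 425.770 g formula = 3.54 wt% Fe.
16.24% − 3.54% gives a difference of 12.70 percentage points.

12.70 percentage points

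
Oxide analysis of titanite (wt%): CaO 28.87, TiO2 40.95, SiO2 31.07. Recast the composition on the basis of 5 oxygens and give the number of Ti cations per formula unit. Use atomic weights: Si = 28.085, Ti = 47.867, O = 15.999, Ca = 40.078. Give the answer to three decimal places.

0.996 Ti apfu

CaO: 28.87/56.077 = 0.51483 mol → 0.51483 mol Ca, 0.51483 mol O.
TiO2: 40.95/79.865 = 0.51274 mol → 0.51274 mol Ti, 1.02548 mol O.
SiO2: 31.07/60.083 = 0.51712 mol → 0.51712 mol Si, 1.03424 mol O.
Total oxygen = 2.57455 mol. Normalization factor = 5/2.57455 = 1.94209.
Ti per 5 O = 0.51274 × 1.94209 = 0.996.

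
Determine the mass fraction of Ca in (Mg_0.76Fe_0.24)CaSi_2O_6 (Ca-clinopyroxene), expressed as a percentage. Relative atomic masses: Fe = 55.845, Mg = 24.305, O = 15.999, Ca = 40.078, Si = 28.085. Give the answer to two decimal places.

17.88 weight percent

M((Mg_0.76Fe_0.24)CaSi_2O_6) = 224.117 g/mol.
Ca contributes 1 × 40.078 = 40.078 g per mole.
40.078/224.117 = 0.1788 → 17.88%.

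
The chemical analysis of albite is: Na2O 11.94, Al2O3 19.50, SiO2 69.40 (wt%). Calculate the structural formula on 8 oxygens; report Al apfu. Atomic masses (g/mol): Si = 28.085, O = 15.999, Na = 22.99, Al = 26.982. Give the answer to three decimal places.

0.995 Al apfu

Na2O (M=61.979): mol = 0.19265; Na = 0.38530, O = 0.19265.
Al2O3 (M=101.961): mol = 0.19125; Al = 0.38250, O = 0.57375.
SiO2 (M=60.083): mol = 1.15507; Si = 1.15507, O = 2.31014.
ΣO = 3.07654; factor = 8/ΣO = 2.60032.
Al apfu = 0.38250 × 2.60032 = 0.995.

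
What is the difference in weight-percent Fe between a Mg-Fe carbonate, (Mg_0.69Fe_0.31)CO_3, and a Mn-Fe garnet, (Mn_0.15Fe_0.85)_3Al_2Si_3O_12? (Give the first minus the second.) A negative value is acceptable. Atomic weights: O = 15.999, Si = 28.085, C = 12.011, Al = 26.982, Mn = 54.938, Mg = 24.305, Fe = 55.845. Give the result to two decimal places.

M((Mg_0.69Fe_0.31)CO_3) = 94.090 g/mol, so wt% Fe = 17.312/94.090 × 100 = 18.40%.
M((Mn_0.15Fe_0.85)_3Al_2Si_3O_12) = 497.334 g/mol, so wt% Fe = 142.405/497.334 × 100 = 28.63%.
18.40 − 28.63 = -10.23 pp.

-10.23 percentage points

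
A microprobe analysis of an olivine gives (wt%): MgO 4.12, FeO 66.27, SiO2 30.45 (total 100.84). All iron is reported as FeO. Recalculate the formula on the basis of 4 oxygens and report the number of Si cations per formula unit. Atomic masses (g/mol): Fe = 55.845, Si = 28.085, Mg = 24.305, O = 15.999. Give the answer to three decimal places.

MgO (M=40.304): mol = 0.10222; Mg = 0.10222, O = 0.10222.
FeO (M=71.844): mol = 0.92242; Fe = 0.92242, O = 0.92242.
SiO2 (M=60.083): mol = 0.50680; Si = 0.50680, O = 1.01360.
ΣO = 2.03824; factor = 4/ΣO = 1.96248.
Si apfu = 0.50680 × 1.96248 = 0.995.

0.995 Si apfu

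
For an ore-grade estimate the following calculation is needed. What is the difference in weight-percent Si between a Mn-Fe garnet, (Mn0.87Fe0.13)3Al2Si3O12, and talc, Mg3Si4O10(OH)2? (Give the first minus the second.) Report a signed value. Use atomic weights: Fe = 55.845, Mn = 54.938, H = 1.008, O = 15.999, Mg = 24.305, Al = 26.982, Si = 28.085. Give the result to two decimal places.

Si in (Mn0.87Fe0.13)3Al2Si3O12: molar mass 495.375 g/mol; 3×28.085 = 84.255 g → 17.01 wt%.
Si in Mg3Si4O10(OH)2: molar mass 379.259 g/mol; 4×28.085 = 112.340 g → 29.62 wt%.
Difference = 17.01 − 29.62 = -12.61 percentage points.

-12.61 percentage points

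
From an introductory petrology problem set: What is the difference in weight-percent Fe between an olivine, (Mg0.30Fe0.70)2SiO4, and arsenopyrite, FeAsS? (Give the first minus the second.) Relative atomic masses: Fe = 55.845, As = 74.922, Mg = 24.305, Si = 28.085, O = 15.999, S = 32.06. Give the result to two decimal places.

8.00 percentage points

Fe in (Mg0.30Fe0.70)2SiO4: molar mass 184.847 g/mol; 1.40×55.845 = 78.183 g → 42.30 wt%.
Fe in FeAsS: molar mass 162.827 g/mol; 1×55.845 = 55.845 g → 34.30 wt%.
Difference = 42.30 − 34.30 = 8.00 percentage points.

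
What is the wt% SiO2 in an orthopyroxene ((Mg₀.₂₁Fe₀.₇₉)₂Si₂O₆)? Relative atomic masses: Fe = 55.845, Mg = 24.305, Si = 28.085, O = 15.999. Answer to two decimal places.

47.95 wt%

M((Mg₀.₂₁Fe₀.₇₉)₂Si₂O₆) = 250.607 g/mol; M(SiO2) = 60.083 g/mol.
Moles SiO2 per formula unit = 2 Si ÷ 1 = 2.0000.
SiO2 fraction = (2.0000 × 60.083) / 250.607 = 120.166/250.607 = 0.4795.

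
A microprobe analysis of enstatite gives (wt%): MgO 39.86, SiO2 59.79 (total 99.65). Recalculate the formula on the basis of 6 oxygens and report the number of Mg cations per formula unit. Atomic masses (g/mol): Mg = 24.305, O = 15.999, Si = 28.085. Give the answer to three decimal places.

MgO (M=40.304): mol = 0.98898; Mg = 0.98898, O = 0.98898.
SiO2 (M=60.083): mol = 0.99512; Si = 0.99512, O = 1.99024.
ΣO = 2.97922; factor = 6/ΣO = 2.01395.
Mg apfu = 0.98898 × 2.01395 = 1.992.

1.992 Mg apfu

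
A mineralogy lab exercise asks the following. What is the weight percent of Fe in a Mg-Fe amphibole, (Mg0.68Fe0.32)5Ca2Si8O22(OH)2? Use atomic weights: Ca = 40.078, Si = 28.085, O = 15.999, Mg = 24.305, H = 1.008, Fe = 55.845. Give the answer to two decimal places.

10.36 wt%

Formula mass = 3.40×24.305 + 1.60×55.845 + 2×40.078 + 8×28.085 + 24×15.999 + 2×1.008 = 862.817 g/mol, of which 89.352 g is Fe.
So Fe makes up 89.352/862.817 = 0.1036 of the mass, i.e. 10.36%.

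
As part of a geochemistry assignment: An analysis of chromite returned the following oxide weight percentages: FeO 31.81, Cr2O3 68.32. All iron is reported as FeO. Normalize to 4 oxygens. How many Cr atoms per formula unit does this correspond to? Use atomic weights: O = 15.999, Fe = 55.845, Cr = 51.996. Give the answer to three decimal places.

FeO (M=71.844): mol = 0.44276; Fe = 0.44276, O = 0.44276.
Cr2O3 (M=151.989): mol = 0.44951; Cr = 0.89902, O = 1.34853.
ΣO = 1.79129; factor = 4/ΣO = 2.23303.
Cr apfu = 0.89902 × 2.23303 = 2.008.

2.008 Cr apfu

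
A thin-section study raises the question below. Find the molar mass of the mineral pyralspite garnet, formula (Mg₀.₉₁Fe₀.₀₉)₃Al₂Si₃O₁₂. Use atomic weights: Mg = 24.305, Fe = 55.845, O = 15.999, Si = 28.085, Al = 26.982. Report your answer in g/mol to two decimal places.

The formula mass is the sum 2.73(24.305) + 0.27(55.845) + 2(26.982) + 3(28.085) + 12(15.999).

411.64 g/mol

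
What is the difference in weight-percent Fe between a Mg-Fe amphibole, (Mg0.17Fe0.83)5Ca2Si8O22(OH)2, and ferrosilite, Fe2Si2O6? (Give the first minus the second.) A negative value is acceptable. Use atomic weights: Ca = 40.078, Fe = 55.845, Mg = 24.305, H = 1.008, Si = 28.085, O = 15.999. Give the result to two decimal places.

M((Mg0.17Fe0.83)5Ca2Si8O22(OH)2) = 943.244 g/mol, so wt% Fe = 231.757/943.244 × 100 = 24.57%.
M(Fe2Si2O6) = 263.854 g/mol, so wt% Fe = 111.690/263.854 × 100 = 42.33%.
24.57 − 42.33 = -17.76 pp.

-17.76 percentage points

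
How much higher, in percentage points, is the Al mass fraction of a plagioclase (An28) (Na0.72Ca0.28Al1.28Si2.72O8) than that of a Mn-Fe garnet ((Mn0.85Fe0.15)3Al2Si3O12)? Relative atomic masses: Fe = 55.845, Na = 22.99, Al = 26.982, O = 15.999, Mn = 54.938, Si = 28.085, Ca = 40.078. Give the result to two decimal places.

First mineral: 34.537 g Al in 266.695 g formula = 12.95 wt% Al.
Second mineral: 53.964 g Al in 495.429 g formula = 10.89 wt% Al.
12.95% − 10.89% gives a difference of 2.06 percentage points.

2.06 percentage points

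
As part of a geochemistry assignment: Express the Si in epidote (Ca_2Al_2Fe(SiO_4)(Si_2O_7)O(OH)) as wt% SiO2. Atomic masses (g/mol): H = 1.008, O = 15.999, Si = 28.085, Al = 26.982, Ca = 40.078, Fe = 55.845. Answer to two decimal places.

37.30 wt%

M(Ca_2Al_2Fe(SiO_4)(Si_2O_7)O(OH)) = 483.215 g/mol; M(SiO2) = 60.083 g/mol.
Moles SiO2 per formula unit = 3 Si ÷ 1 = 3.0000.
SiO2 fraction = (3.0000 × 60.083) / 483.215 = 180.249/483.215 = 0.3730.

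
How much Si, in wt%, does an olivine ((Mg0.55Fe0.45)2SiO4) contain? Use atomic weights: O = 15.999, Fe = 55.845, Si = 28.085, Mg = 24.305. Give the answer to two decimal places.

16.61 wt%

Molar mass of (Mg0.55Fe0.45)2SiO4: 1.10×24.305 + 0.90×55.845 + 1×28.085 + 4×15.999 = 169.077 g/mol.
Mass of Si per formula unit: 1 × 28.085 = 28.085 g.
Weight fraction Si = 28.085 / 169.077 = 0.1661.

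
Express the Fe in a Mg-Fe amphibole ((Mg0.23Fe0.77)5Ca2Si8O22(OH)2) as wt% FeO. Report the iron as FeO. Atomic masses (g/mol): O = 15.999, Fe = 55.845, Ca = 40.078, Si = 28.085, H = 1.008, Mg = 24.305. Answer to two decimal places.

Formula mass = 933.782 g/mol.
3.85 Fe → 3.8500 mol FeO per formula unit; M(FeO) = 71.844, so FeO mass = 276.599 g.
276.599/933.782 × 100 = 29.62 wt%.

29.62 wt%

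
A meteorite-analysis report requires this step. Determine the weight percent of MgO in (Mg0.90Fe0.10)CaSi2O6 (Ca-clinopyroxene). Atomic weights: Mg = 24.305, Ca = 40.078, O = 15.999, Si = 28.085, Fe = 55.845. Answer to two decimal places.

M((Mg0.90Fe0.10)CaSi2O6) = 219.701 g/mol; M(MgO) = 40.304 g/mol.
Moles MgO per formula unit = 0.90 Mg ÷ 1 = 0.9000.
MgO fraction = (0.9000 × 40.304) / 219.701 = 36.274/219.701 = 0.1651.

16.51 wt%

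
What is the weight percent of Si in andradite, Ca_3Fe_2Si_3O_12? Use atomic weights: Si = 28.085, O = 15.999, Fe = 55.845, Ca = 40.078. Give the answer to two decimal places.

Formula mass = 3*40.078 + 2*55.845 + 3*28.085 + 12*15.999 = 508.167 g/mol, of which 84.255 g is Si.
So Si makes up 84.255/508.167 = 0.1658 of the mass, i.e. 16.58%.

16.58 wt%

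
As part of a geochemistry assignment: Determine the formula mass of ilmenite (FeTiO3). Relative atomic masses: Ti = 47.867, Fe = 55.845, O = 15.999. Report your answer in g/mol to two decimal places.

M = 1·55.845 + 1·47.867 + 3·15.999

151.71 g/mol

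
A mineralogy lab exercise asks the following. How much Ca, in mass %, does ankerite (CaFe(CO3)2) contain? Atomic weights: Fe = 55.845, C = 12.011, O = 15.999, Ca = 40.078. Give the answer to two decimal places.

Molar mass of CaFe(CO3)2: 1·40.078 + 1·55.845 + 2·12.011 + 6·15.999 = 215.939 g/mol.
Mass of Ca per formula unit: 1 × 40.078 = 40.078 g.
Weight fraction Ca = 40.078 / 215.939 = 0.1856.

18.56 mass %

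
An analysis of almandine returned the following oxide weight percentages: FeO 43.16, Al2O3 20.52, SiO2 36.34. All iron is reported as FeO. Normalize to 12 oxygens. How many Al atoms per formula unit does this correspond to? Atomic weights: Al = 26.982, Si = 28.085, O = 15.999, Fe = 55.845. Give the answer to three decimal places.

43.16 wt% FeO ÷ 71.844 g/mol = 0.60075 mol, giving 0.60075 Fe and 0.60075 O.
20.52 wt% Al2O3 ÷ 101.961 g/mol = 0.20125 mol, giving 0.40250 Al and 0.60375 O.
36.34 wt% SiO2 ÷ 60.083 g/mol = 0.60483 mol, giving 0.60483 Si and 1.20966 O.
Oxygen sums to 2.41416; scaling by 12/2.41416 = 4.97067 puts the formula on 12 O.
Al: 0.40250 × 4.97067 = 2.001 atoms per formula unit.

2.001 Al apfu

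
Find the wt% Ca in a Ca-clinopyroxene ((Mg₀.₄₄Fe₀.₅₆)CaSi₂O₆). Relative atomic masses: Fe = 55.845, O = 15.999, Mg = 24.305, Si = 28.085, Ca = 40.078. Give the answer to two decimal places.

M((Mg₀.₄₄Fe₀.₅₆)CaSi₂O₆) = 234.209 g/mol.
Ca contributes 1 × 40.078 = 40.078 g per mole.
40.078/234.209 = 0.1711 → 17.11%.

17.11 mass %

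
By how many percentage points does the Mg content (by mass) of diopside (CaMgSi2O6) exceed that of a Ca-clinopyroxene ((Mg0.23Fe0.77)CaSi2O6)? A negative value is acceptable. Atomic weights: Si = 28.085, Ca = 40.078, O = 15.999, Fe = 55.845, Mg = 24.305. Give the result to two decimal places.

Mg in CaMgSi2O6: molar mass 216.547 g/mol; 1×24.305 = 24.305 g → 11.22 wt%.
Mg in (Mg0.23Fe0.77)CaSi2O6: molar mass 240.833 g/mol; 0.23×24.305 = 5.590 g → 2.32 wt%.
Difference = 11.22 − 2.32 = 8.90 percentage points.

8.90 percentage points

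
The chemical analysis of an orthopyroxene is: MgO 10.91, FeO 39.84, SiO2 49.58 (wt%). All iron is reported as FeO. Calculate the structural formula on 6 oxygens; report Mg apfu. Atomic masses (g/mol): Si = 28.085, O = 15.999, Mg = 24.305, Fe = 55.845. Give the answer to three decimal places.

MgO (M=40.304): mol = 0.27069; Mg = 0.27069, O = 0.27069.
FeO (M=71.844): mol = 0.55453; Fe = 0.55453, O = 0.55453.
SiO2 (M=60.083): mol = 0.82519; Si = 0.82519, O = 1.65038.
ΣO = 2.47560; factor = 6/ΣO = 2.42365.
Mg apfu = 0.27069 × 2.42365 = 0.656.

0.656 Mg apfu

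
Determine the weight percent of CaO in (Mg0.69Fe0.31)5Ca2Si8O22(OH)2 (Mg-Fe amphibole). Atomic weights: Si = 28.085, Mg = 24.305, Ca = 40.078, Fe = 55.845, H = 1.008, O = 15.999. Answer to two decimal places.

13.02 wt%

Molar mass of (Mg0.69Fe0.31)5Ca2Si8O22(OH)2 = 3.45*24.305 + 1.55*55.845 + 2*40.078 + 8*28.085 + 24*15.999 + 2*1.008 = 861.240 g/mol.
Each formula unit contains 2 Ca, equivalent to 2/1 = 2.0000 mol CaO.
M(CaO) = 1×40.078 + 1×15.999 = 56.077 g/mol.
Mass of CaO per formula unit = 2.0000 × 56.077 = 112.154 g.
CaO wt% = 112.154 / 861.240 × 100 = 13.02%.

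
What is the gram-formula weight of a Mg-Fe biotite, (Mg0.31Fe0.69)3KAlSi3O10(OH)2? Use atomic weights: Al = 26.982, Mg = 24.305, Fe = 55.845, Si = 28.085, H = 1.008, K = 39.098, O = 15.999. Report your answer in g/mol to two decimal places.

482.54 g/mol

M = 0.93*24.305 + 2.07*55.845 + 1*39.098 + 1*26.982 + 3*28.085 + 12*15.999 + 2*1.008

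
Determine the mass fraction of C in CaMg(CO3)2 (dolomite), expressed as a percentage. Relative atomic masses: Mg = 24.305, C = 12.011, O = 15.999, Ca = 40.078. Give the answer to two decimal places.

Formula mass = 1·40.078 + 1·24.305 + 2·12.011 + 6·15.999 = 184.399 g/mol, of which 24.022 g is C.
So C makes up 24.022/184.399 = 0.1303 of the mass, i.e. 13.03%.

13.03 mass %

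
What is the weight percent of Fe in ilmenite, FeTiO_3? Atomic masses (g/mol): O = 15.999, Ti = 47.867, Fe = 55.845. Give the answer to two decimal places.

M(FeTiO_3) = 151.709 g/mol.
Fe contributes 1 × 55.845 = 55.845 g per mole.
55.845/151.709 = 0.3681 → 36.81%.

36.81 wt%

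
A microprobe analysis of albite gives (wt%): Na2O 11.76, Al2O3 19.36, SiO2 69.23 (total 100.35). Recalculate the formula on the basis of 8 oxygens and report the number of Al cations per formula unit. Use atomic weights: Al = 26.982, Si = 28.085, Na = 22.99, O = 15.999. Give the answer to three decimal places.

0.992 Al apfu

Na2O: 11.76/61.979 = 0.18974 mol → 0.37948 mol Na, 0.18974 mol O.
Al2O3: 19.36/101.961 = 0.18988 mol → 0.37976 mol Al, 0.56964 mol O.
SiO2: 69.23/60.083 = 1.15224 mol → 1.15224 mol Si, 2.30448 mol O.
Total oxygen = 3.06386 mol. Normalization factor = 8/3.06386 = 2.61109.
Al per 8 O = 0.37976 × 2.61109 = 0.992.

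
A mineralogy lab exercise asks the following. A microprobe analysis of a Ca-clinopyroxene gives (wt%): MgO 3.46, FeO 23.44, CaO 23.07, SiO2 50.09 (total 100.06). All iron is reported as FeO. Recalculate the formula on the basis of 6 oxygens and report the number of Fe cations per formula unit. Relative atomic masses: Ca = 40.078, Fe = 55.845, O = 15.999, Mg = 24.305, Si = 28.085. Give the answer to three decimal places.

3.46 wt% MgO ÷ 40.304 g/mol = 0.08585 mol, giving 0.08585 Mg and 0.08585 O.
23.44 wt% FeO ÷ 71.844 g/mol = 0.32626 mol, giving 0.32626 Fe and 0.32626 O.
23.07 wt% CaO ÷ 56.077 g/mol = 0.41140 mol, giving 0.41140 Ca and 0.41140 O.
50.09 wt% SiO2 ÷ 60.083 g/mol = 0.83368 mol, giving 0.83368 Si and 1.66736 O.
Oxygen sums to 2.49087; scaling by 6/2.49087 = 2.40880 puts the formula on 6 O.
Fe: 0.32626 × 2.40880 = 0.786 atoms per formula unit.

0.786 Fe apfu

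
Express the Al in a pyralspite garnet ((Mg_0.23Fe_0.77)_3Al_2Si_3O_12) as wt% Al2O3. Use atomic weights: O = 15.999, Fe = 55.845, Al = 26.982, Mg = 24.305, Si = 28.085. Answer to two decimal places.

21.42 wt%

Formula mass = 475.979 g/mol.
2 Al → 1.0000 mol Al2O3 per formula unit; M(Al2O3) = 101.961, so Al2O3 mass = 101.961 g.
101.961/475.979 × 100 = 21.42 wt%.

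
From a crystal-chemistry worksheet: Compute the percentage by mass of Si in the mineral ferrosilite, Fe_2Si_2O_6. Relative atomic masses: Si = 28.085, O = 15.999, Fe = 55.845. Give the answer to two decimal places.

Molar mass of Fe_2Si_2O_6: 2·55.845 + 2·28.085 + 6·15.999 = 263.854 g/mol.
Mass of Si per formula unit: 2 × 28.085 = 56.170 g.
Weight fraction Si = 56.170 / 263.854 = 0.2129.

21.29 wt%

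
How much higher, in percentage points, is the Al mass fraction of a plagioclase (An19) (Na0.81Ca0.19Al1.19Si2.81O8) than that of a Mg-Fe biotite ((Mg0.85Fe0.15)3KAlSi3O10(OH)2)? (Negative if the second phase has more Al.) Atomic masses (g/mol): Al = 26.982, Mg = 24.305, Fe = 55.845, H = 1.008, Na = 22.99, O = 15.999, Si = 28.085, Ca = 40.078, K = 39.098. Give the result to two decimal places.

5.85 percentage points

M(Na0.81Ca0.19Al1.19Si2.81O8) = 265.256 g/mol, so wt% Al = 32.109/265.256 × 100 = 12.10%.
M((Mg0.85Fe0.15)3KAlSi3O10(OH)2) = 431.447 g/mol, so wt% Al = 26.982/431.447 × 100 = 6.25%.
12.10 − 6.25 = 5.85 pp.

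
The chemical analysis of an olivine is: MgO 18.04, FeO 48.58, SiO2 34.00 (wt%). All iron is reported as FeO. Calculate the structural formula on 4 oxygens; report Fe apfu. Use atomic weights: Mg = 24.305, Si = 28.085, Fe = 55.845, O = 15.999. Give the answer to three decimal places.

1.199 Fe apfu

18.04 wt% MgO ÷ 40.304 g/mol = 0.44760 mol, giving 0.44760 Mg and 0.44760 O.
48.58 wt% FeO ÷ 71.844 g/mol = 0.67619 mol, giving 0.67619 Fe and 0.67619 O.
34.00 wt% SiO2 ÷ 60.083 g/mol = 0.56588 mol, giving 0.56588 Si and 1.13176 O.
Oxygen sums to 2.25555; scaling by 4/2.25555 = 1.77340 puts the formula on 4 O.
Fe: 0.67619 × 1.77340 = 1.199 atoms per formula unit.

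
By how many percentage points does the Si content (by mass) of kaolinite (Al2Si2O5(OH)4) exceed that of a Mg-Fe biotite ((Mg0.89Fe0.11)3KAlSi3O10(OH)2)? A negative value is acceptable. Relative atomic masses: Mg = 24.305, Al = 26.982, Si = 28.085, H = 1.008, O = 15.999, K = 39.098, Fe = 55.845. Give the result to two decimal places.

2.06 percentage points

M(Al2Si2O5(OH)4) = 258.157 g/mol, so wt% Si = 56.170/258.157 × 100 = 21.76%.
M((Mg0.89Fe0.11)3KAlSi3O10(OH)2) = 427.662 g/mol, so wt% Si = 84.255/427.662 × 100 = 19.70%.
21.76 − 19.70 = 2.06 pp.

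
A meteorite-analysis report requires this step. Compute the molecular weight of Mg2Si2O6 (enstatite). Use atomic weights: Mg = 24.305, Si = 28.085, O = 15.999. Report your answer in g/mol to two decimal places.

200.77 g/mol

M = 2(24.305) + 2(28.085) + 6(15.999)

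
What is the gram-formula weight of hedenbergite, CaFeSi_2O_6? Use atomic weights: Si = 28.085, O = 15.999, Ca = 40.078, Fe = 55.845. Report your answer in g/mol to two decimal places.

Ca: 1 × 40.078 = 40.0780
Fe: 1 × 55.845 = 55.8450
Si: 2 × 28.085 = 56.1700
O: 6 × 15.999 = 95.9940
Summing the contributions gives the formula mass.

248.09 g/mol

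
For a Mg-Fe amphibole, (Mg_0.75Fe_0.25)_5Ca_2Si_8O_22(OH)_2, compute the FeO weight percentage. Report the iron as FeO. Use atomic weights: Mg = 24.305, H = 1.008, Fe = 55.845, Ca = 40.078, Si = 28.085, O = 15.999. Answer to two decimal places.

M((Mg_0.75Fe_0.25)_5Ca_2Si_8O_22(OH)_2) = 851.778 g/mol; M(FeO) = 71.844 g/mol.
Moles FeO per formula unit = 1.25 Fe ÷ 1 = 1.2500.
FeO fraction = (1.2500 × 71.844) / 851.778 = 89.805/851.778 = 0.1054.

10.54 wt%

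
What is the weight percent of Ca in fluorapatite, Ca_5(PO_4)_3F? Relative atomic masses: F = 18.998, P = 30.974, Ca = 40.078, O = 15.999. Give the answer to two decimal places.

39.74 weight percent

Formula mass = 5×40.078 + 3×30.974 + 12×15.999 + 1×18.998 = 504.298 g/mol, of which 200.390 g is Ca.
So Ca makes up 200.390/504.298 = 0.3974 of the mass, i.e. 39.74%.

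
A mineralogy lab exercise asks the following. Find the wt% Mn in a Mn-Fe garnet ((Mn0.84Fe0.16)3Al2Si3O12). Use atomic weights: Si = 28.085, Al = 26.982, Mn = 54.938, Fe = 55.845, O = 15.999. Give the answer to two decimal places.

27.94 wt%

Formula mass = 2.52*54.938 + 0.48*55.845 + 2*26.982 + 3*28.085 + 12*15.999 = 495.456 g/mol, of which 138.444 g is Mn.
So Mn makes up 138.444/495.456 = 0.2794 of the mass, i.e. 27.94%.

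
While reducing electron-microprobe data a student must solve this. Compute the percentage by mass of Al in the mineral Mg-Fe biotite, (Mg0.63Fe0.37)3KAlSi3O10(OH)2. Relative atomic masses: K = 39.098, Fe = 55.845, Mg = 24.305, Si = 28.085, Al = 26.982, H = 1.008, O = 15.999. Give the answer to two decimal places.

5.97 mass %

Formula mass = 1.89*24.305 + 1.11*55.845 + 1*39.098 + 1*26.982 + 3*28.085 + 12*15.999 + 2*1.008 = 452.263 g/mol, of which 26.982 g is Al.
So Al makes up 26.982/452.263 = 0.0597 of the mass, i.e. 5.97%.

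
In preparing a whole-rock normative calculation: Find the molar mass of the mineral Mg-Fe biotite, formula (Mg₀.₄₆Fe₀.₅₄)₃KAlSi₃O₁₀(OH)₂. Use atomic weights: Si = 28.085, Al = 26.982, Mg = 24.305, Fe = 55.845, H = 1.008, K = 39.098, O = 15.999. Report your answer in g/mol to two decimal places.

468.35 g/mol

M = 1.38×24.305 + 1.62×55.845 + 1×39.098 + 1×26.982 + 3×28.085 + 12×15.999 + 2×1.008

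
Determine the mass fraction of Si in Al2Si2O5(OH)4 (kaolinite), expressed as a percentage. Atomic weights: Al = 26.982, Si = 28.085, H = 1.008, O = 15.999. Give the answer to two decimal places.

Molar mass of Al2Si2O5(OH)4: 2·26.982 + 2·28.085 + 9·15.999 + 4·1.008 = 258.157 g/mol.
Mass of Si per formula unit: 2 × 28.085 = 56.170 g.
Weight fraction Si = 56.170 / 258.157 = 0.2176.

21.76 weight percent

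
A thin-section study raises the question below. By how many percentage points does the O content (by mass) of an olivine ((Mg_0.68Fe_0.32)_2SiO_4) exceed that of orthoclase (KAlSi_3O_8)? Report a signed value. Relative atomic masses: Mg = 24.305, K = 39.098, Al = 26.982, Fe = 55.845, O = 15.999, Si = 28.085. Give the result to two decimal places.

-6.21 percentage points

First mineral: 63.996 g O in 160.877 g formula = 39.78 wt% O.
Second mineral: 127.992 g O in 278.327 g formula = 45.99 wt% O.
39.78% − 45.99% gives a difference of -6.21 percentage points.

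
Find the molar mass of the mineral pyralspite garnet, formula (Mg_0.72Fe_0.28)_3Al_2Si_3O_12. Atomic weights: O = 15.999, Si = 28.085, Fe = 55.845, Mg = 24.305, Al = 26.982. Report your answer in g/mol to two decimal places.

The formula mass is the sum 2.16*24.305 + 0.84*55.845 + 2*26.982 + 3*28.085 + 12*15.999.

429.62 g/mol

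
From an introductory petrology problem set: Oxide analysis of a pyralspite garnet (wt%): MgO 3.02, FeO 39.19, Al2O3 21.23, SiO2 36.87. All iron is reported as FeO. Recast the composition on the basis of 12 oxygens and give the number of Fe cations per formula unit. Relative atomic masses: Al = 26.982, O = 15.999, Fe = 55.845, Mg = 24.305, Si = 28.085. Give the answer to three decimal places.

2.648 Fe apfu

3.02 wt% MgO ÷ 40.304 g/mol = 0.07493 mol, giving 0.07493 Mg and 0.07493 O.
39.19 wt% FeO ÷ 71.844 g/mol = 0.54549 mol, giving 0.54549 Fe and 0.54549 O.
21.23 wt% Al2O3 ÷ 101.961 g/mol = 0.20822 mol, giving 0.41644 Al and 0.62466 O.
36.87 wt% SiO2 ÷ 60.083 g/mol = 0.61365 mol, giving 0.61365 Si and 1.22730 O.
Oxygen sums to 2.47238; scaling by 12/2.47238 = 4.85362 puts the formula on 12 O.
Fe: 0.54549 × 4.85362 = 2.648 atoms per formula unit.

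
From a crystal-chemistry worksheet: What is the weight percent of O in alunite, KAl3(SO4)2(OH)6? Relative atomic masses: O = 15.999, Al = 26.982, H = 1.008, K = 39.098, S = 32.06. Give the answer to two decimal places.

54.08 weight percent

Formula mass = 1·39.098 + 3·26.982 + 2·32.06 + 14·15.999 + 6·1.008 = 414.198 g/mol, of which 223.986 g is O.
So O makes up 223.986/414.198 = 0.5408 of the mass, i.e. 54.08%.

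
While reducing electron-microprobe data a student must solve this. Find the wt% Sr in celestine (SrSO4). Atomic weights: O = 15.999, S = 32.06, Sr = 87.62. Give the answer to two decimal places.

47.70 mass %

Formula mass = 1×87.62 + 1×32.06 + 4×15.999 = 183.676 g/mol, of which 87.620 g is Sr.
So Sr makes up 87.620/183.676 = 0.4770 of the mass, i.e. 47.70%.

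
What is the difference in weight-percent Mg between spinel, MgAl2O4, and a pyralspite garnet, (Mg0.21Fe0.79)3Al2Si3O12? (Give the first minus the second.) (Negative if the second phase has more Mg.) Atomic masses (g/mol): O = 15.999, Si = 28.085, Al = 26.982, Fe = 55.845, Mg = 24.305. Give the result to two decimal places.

First mineral: 24.305 g Mg in 142.265 g formula = 17.08 wt% Mg.
Second mineral: 15.312 g Mg in 477.872 g formula = 3.20 wt% Mg.
17.08% − 3.20% gives a difference of 13.88 percentage points.

13.88 percentage points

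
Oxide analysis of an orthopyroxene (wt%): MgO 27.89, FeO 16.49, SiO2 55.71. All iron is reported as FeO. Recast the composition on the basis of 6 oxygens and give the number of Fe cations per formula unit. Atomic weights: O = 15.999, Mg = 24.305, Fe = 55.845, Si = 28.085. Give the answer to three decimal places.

MgO: 27.89/40.304 = 0.69199 mol → 0.69199 mol Mg, 0.69199 mol O.
FeO: 16.49/71.844 = 0.22953 mol → 0.22953 mol Fe, 0.22953 mol O.
SiO2: 55.71/60.083 = 0.92722 mol → 0.92722 mol Si, 1.85444 mol O.
Total oxygen = 2.77596 mol. Normalization factor = 6/2.77596 = 2.16141.
Fe per 6 O = 0.22953 × 2.16141 = 0.496.

0.496 Fe apfu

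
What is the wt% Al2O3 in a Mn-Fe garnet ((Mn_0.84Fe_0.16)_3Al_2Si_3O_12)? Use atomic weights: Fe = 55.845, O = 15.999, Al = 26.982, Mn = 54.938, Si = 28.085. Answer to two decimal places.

20.58 wt%

M((Mn_0.84Fe_0.16)_3Al_2Si_3O_12) = 495.456 g/mol; M(Al2O3) = 101.961 g/mol.
Moles Al2O3 per formula unit = 2 Al ÷ 2 = 1.0000.
Al2O3 fraction = (1.0000 × 101.961) / 495.456 = 101.961/495.456 = 0.2058.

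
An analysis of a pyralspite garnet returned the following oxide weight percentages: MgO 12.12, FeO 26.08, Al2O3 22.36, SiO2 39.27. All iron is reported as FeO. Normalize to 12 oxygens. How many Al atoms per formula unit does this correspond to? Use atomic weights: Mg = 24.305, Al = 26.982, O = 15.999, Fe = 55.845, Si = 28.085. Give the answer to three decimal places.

2.002 Al apfu

MgO: 12.12/40.304 = 0.30071 mol → 0.30071 mol Mg, 0.30071 mol O.
FeO: 26.08/71.844 = 0.36301 mol → 0.36301 mol Fe, 0.36301 mol O.
Al2O3: 22.36/101.961 = 0.21930 mol → 0.43860 mol Al, 0.65790 mol O.
SiO2: 39.27/60.083 = 0.65360 mol → 0.65360 mol Si, 1.30720 mol O.
Total oxygen = 2.62882 mol. Normalization factor = 12/2.62882 = 4.56479.
Al per 12 O = 0.43860 × 4.56479 = 2.002.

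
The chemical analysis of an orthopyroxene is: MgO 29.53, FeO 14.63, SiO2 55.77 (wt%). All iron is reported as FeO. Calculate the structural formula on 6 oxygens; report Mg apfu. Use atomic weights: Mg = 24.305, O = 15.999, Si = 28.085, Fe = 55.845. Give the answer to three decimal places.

1.574 Mg apfu

MgO: 29.53/40.304 = 0.73268 mol → 0.73268 mol Mg, 0.73268 mol O.
FeO: 14.63/71.844 = 0.20364 mol → 0.20364 mol Fe, 0.20364 mol O.
SiO2: 55.77/60.083 = 0.92822 mol → 0.92822 mol Si, 1.85644 mol O.
Total oxygen = 2.79276 mol. Normalization factor = 6/2.79276 = 2.14841.
Mg per 6 O = 0.73268 × 2.14841 = 1.574.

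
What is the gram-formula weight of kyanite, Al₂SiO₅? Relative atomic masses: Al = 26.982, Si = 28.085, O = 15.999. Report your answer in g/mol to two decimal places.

Al: 2 × 26.982 = 53.9640
Si: 1 × 28.085 = 28.0850
O: 5 × 15.999 = 79.9950
Summing the contributions gives the formula mass.

162.04 g/mol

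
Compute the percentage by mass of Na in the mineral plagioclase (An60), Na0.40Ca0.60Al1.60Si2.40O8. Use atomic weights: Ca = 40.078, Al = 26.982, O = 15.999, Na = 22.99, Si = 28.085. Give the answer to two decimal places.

M(Na0.40Ca0.60Al1.60Si2.40O8) = 271.810 g/mol.
Na contributes 0.40 × 22.99 = 9.196 g per mole.
9.196/271.810 = 0.0338 → 3.38%.

3.38 mass %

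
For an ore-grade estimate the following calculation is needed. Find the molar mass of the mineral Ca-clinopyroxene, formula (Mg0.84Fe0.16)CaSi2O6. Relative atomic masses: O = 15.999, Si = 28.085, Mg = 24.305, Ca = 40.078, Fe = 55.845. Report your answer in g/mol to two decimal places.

The formula mass is the sum 0.84×24.305 + 0.16×55.845 + 1×40.078 + 2×28.085 + 6×15.999.

221.59 g/mol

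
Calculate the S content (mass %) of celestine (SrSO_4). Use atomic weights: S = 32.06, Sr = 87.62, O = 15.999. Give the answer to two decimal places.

17.45 mass %

M(SrSO_4) = 183.676 g/mol.
S contributes 1 × 32.06 = 32.060 g per mole.
32.060/183.676 = 0.1745 → 17.45%.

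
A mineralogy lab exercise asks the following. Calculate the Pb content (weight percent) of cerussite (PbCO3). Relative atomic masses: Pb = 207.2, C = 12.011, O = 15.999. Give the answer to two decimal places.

77.54 weight percent

Molar mass of PbCO3: 1*207.2 + 1*12.011 + 3*15.999 = 267.208 g/mol.
Mass of Pb per formula unit: 1 × 207.2 = 207.200 g.
Weight fraction Pb = 207.200 / 267.208 = 0.7754.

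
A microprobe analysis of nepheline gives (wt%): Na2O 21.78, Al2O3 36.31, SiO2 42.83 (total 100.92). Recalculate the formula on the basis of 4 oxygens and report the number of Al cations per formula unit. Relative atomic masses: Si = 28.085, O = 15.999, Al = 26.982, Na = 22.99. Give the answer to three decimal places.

1.001 Al apfu

Na2O: 21.78/61.979 = 0.35141 mol → 0.70282 mol Na, 0.35141 mol O.
Al2O3: 36.31/101.961 = 0.35612 mol → 0.71224 mol Al, 1.06836 mol O.
SiO2: 42.83/60.083 = 0.71285 mol → 0.71285 mol Si, 1.42570 mol O.
Total oxygen = 2.84547 mol. Normalization factor = 4/2.84547 = 1.40574.
Al per 4 O = 0.71224 × 1.40574 = 1.001.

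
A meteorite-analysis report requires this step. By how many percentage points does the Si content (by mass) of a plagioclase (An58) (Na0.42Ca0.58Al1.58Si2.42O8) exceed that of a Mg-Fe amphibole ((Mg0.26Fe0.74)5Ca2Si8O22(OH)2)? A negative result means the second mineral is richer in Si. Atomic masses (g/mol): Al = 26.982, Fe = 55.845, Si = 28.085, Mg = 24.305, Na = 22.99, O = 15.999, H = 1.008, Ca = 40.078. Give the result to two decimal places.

0.85 percentage points

Si in Na0.42Ca0.58Al1.58Si2.42O8: molar mass 271.490 g/mol; 2.42×28.085 = 67.966 g → 25.03 wt%.
Si in (Mg0.26Fe0.74)5Ca2Si8O22(OH)2: molar mass 929.051 g/mol; 8×28.085 = 224.680 g → 24.18 wt%.
Difference = 25.03 − 24.18 = 0.85 percentage points.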